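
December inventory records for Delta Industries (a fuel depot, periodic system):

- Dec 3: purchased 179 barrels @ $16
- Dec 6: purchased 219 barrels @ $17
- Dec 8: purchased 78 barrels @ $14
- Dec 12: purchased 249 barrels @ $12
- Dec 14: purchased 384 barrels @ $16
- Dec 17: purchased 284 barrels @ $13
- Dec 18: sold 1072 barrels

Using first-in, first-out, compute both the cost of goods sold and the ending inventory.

Dec 18, 1072 sold [FIFO — oldest first]: 179 @ $16 + 219 @ $17 + 78 @ $14 + 249 @ $12 + 347 @ $16 = $16,219
Ending inventory: 37 @ $16 + 284 @ $13 = $4,284

COGS = $16,219; ending inventory = $4,284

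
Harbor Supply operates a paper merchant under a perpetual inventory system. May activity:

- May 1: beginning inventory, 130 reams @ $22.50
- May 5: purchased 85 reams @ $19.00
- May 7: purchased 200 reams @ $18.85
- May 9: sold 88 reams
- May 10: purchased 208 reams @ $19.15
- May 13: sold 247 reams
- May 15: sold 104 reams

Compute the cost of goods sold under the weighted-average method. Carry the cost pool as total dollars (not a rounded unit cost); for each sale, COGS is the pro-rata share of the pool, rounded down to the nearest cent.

After May 1: 130 on hand, pool $2,925.00 (≈ $22.5000 each)
After May 5: 215 on hand, pool $4,540.00 (≈ $21.1163 each)
After May 7: 415 on hand, pool $8,310.00 (≈ $20.0241 each)
May 9, sell 88: 88/415 × $8,310.00 → $1,762.12
After May 10: 535 on hand, pool $10,531.08 (≈ $19.6843 each)
May 13, sell 247: 247/535 × $10,531.08 → $4,862.01
May 15, sell 104: 104/288 × $5,669.07 → $2,047.16
Total COGS = $1,762.12 + $4,862.01 + $2,047.16 = $8,671.29
Ending inventory (cost pool remaining) = $3,621.91

COGS = $8,671.29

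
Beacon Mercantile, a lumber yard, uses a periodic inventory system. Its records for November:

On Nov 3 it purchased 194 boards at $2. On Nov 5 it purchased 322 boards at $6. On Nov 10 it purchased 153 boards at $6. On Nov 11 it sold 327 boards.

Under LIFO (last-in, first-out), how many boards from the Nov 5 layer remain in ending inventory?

Nov 11, 327 sold [LIFO — newest first]: 153 @ $6 + 174 @ $6 = $1,962
Ending inventory: 194 @ $2 + 148 @ $6 = $1,276

148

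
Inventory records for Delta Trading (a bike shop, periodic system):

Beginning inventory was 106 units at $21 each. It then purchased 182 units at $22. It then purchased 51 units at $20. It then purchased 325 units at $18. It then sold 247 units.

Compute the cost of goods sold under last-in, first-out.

Sale 1 (247) [LIFO — newest first]: 247 @ $18 = $4,446
Ending inventory: 106 @ $21 + 182 @ $22 + 51 @ $20 + 78 @ $18 = $8,654
Check: goods available $13,100 = COGS $4,446 + ending $8,654

COGS = $4,446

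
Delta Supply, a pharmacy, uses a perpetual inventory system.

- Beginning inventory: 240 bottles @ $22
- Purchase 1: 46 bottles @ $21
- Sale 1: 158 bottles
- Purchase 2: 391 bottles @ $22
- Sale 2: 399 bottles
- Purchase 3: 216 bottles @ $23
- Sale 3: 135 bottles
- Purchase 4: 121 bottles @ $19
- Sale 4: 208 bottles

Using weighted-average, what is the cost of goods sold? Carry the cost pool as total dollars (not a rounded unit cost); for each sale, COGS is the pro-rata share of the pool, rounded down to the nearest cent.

COGS = $19,690.77

After Beginning: 240 on hand, pool $5,280.00 (≈ $22.0000 each)
After Purchase 1: 286 on hand, pool $6,246.00 (≈ $21.8392 each)
Sale 1, sell 158: 158/286 × $6,246.00 → $3,450.58
After Purchase 2: 519 on hand, pool $11,397.42 (≈ $21.9603 each)
Sale 2, sell 399: 399/519 × $11,397.42 → $8,762.17
After Purchase 3: 336 on hand, pool $7,603.25 (≈ $22.6287 each)
Sale 3, sell 135: 135/336 × $7,603.25 → $3,054.87
After Purchase 4: 322 on hand, pool $6,847.38 (≈ $21.2652 each)
Sale 4, sell 208: 208/322 × $6,847.38 → $4,423.15
Total COGS = $3,450.58 + $8,762.17 + $3,054.87 + $4,423.15 = $19,690.77
Ending inventory (cost pool remaining) = $2,424.23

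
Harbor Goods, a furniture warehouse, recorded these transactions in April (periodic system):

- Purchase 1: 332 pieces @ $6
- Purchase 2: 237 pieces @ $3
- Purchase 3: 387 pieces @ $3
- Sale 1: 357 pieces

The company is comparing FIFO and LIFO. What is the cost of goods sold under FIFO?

FIFO COGS: 332 @ $6 + 25 @ $3 = $2,067
LIFO COGS: 357 @ $3 = $1,071

COGS = $2,067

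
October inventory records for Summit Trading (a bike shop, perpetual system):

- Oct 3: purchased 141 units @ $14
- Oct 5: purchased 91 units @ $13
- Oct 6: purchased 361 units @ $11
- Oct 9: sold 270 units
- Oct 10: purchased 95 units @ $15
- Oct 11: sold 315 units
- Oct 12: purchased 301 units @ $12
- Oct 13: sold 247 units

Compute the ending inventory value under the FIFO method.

Oct 9, 270 sold [FIFO — oldest first]: 141 @ $14 + 91 @ $13 + 38 @ $11 = $3,575
Oct 11, 315 sold [FIFO — oldest first]: 315 @ $11 = $3,465
Oct 13, 247 sold [FIFO — oldest first]: 8 @ $11 + 95 @ $15 + 144 @ $12 = $3,241
Total COGS = $3,575 + $3,465 + $3,241 = $10,281
Ending inventory: 157 @ $12 = $1,884
Check: goods available $12,165 = COGS $10,281 + ending $1,884

Ending inventory = $1,884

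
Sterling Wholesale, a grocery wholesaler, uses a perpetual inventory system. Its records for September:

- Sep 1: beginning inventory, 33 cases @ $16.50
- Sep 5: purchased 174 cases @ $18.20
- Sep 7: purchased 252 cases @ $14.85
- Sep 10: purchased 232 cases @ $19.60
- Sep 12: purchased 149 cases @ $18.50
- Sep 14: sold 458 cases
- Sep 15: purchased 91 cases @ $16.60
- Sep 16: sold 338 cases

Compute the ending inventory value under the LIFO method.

Sep 14, 458 sold [LIFO — newest first]: 149 @ $18.50 + 232 @ $19.60 + 77 @ $14.85 = $8,447.15
Sep 16, 338 sold [LIFO — newest first]: 91 @ $16.60 + 175 @ $14.85 + 72 @ $18.20 = $5,419.75
Total COGS = $8,447.15 + $5,419.75 = $13,866.90
Ending inventory: 33 @ $16.50 + 102 @ $18.20 = $2,400.90
Check: goods available $16,267.80 = COGS $13,866.90 + ending $2,400.90

Ending inventory = $2,400.90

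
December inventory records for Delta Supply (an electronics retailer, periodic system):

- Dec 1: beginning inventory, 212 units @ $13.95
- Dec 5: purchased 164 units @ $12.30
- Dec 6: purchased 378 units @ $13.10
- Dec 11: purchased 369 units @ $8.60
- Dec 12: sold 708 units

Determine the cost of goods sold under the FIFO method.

COGS = $9,323.80

Dec 12, 708 sold [FIFO — oldest first]: 212 @ $13.95 + 164 @ $12.30 + 332 @ $13.10 = $9,323.80
Ending inventory: 46 @ $13.10 + 369 @ $8.60 = $3,776.00
Check: goods available $13,099.80 = COGS $9,323.80 + ending $3,776.00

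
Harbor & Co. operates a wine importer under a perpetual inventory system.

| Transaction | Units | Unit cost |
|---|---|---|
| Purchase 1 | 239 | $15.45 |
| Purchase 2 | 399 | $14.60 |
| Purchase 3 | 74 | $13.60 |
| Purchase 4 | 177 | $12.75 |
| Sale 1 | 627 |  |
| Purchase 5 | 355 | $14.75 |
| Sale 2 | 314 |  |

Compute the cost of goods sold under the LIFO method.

COGS = $13,384.25

Sale 1 (627) [LIFO — newest first]: 177 @ $12.75 + 74 @ $13.60 + 376 @ $14.60 = $8,752.75
Sale 2 (314) [LIFO — newest first]: 314 @ $14.75 = $4,631.50
Total COGS = $8,752.75 + $4,631.50 = $13,384.25
Ending inventory: 239 @ $15.45 + 23 @ $14.60 + 41 @ $14.75 = $4,633.10
Check: goods available $18,017.35 = COGS $13,384.25 + ending $4,633.10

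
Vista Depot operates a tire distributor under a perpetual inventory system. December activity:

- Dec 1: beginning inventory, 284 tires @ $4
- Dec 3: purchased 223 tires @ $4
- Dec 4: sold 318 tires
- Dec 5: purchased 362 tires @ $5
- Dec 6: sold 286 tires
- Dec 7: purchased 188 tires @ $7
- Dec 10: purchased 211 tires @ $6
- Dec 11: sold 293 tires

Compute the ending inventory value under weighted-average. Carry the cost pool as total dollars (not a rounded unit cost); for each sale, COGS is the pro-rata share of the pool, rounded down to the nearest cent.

Ending inventory = $2,132.20

After Dec 1: 284 on hand, pool $1,136.00 (≈ $4.0000 each)
After Dec 3: 507 on hand, pool $2,028.00 (≈ $4.0000 each)
Dec 4, sell 318: 318/507 × $2,028.00 → $1,272.00
After Dec 5: 551 on hand, pool $2,566.00 (≈ $4.6570 each)
Dec 6, sell 286: 286/551 × $2,566.00 → $1,331.89
After Dec 7: 453 on hand, pool $2,550.11 (≈ $5.6294 each)
After Dec 10: 664 on hand, pool $3,816.11 (≈ $5.7472 each)
Dec 11, sell 293: 293/664 × $3,816.11 → $1,683.91
Total COGS = $1,272.00 + $1,331.89 + $1,683.91 = $4,287.80
Ending inventory (cost pool remaining) = $2,132.20
Check: goods available $6,420.00 = COGS $4,287.80 + ending $2,132.20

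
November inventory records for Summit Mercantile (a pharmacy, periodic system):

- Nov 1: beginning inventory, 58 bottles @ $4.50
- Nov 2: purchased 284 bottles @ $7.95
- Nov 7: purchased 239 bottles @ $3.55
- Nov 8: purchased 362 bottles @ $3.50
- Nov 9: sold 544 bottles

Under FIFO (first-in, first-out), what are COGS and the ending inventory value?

Nov 9, 544 sold [FIFO — oldest first]: 58 @ $4.50 + 284 @ $7.95 + 202 @ $3.55 = $3,235.90
Ending inventory: 37 @ $3.55 + 362 @ $3.50 = $1,398.35

COGS = $3,235.90; ending inventory = $1,398.35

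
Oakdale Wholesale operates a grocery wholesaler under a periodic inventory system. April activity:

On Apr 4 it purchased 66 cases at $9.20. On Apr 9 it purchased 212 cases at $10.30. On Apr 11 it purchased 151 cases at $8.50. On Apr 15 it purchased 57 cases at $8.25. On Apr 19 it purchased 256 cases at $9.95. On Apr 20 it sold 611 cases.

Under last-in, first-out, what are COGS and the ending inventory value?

Apr 20, 611 sold [LIFO — newest first]: 256 @ $9.95 + 57 @ $8.25 + 151 @ $8.50 + 147 @ $10.30 = $5,815.05
Ending inventory: 66 @ $9.20 + 65 @ $10.30 = $1,276.70

COGS = $5,815.05; ending inventory = $1,276.70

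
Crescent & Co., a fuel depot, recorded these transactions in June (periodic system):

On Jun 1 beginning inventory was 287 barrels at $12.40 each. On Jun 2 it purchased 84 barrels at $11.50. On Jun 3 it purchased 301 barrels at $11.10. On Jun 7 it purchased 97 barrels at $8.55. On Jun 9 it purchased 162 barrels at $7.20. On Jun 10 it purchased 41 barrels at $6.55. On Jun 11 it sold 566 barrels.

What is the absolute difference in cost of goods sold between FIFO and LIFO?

FIFO COGS: 287 @ $12.40 + 84 @ $11.50 + 195 @ $11.10 = $6,689.30
LIFO COGS: 41 @ $6.55 + 162 @ $7.20 + 97 @ $8.55 + 266 @ $11.10 = $5,216.90
Difference = |$6,689.30 − $5,216.90| = $1,472.40

$1,472.40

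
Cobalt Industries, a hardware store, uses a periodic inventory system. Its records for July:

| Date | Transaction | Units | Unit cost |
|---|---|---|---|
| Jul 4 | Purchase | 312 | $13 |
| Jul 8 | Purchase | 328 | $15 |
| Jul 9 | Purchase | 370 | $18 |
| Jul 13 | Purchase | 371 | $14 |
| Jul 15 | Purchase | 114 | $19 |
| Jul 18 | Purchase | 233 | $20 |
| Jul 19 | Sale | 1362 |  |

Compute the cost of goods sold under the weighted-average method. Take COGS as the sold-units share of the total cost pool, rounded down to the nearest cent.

COGS = $21,798.30

Jul 19, sell 1362: 1362/1728 × $27,656.00 → $21,798.30
Ending inventory (cost pool remaining) = $5,857.70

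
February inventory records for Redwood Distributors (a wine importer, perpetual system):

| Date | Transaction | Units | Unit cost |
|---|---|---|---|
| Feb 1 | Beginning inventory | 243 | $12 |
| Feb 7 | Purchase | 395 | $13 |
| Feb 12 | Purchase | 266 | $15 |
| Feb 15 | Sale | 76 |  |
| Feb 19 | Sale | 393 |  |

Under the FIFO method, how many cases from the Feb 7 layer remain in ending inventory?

Feb 15, 76 sold [FIFO — oldest first]: 76 @ $12 = $912
Feb 19, 393 sold [FIFO — oldest first]: 167 @ $12 + 226 @ $13 = $4,942
Total COGS = $912 + $4,942 = $5,854
Ending inventory: 169 @ $13 + 266 @ $15 = $6,187
Check: goods available $12,041 = COGS $5,854 + ending $6,187

169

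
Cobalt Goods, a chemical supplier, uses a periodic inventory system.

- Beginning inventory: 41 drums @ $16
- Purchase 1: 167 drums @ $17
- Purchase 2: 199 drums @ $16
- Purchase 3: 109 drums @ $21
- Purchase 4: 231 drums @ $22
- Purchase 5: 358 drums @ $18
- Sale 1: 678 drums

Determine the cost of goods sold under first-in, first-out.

Sale 1 (678) [FIFO — oldest first]: 41 @ $16 + 167 @ $17 + 199 @ $16 + 109 @ $21 + 162 @ $22 = $12,532
Ending inventory: 69 @ $22 + 358 @ $18 = $7,962
Check: goods available $20,494 = COGS $12,532 + ending $7,962

COGS = $12,532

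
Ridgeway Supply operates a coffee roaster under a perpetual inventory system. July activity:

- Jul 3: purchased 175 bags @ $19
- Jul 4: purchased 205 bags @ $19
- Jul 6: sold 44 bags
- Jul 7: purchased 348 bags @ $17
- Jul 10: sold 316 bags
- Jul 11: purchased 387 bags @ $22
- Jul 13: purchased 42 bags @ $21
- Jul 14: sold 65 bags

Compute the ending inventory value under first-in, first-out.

Ending inventory = $14,547

Jul 6, 44 sold [FIFO — oldest first]: 44 @ $19 = $836
Jul 10, 316 sold [FIFO — oldest first]: 131 @ $19 + 185 @ $19 = $6,004
Jul 14, 65 sold [FIFO — oldest first]: 20 @ $19 + 45 @ $17 = $1,145
Total COGS = $836 + $6,004 + $1,145 = $7,985
Ending inventory: 303 @ $17 + 387 @ $22 + 42 @ $21 = $14,547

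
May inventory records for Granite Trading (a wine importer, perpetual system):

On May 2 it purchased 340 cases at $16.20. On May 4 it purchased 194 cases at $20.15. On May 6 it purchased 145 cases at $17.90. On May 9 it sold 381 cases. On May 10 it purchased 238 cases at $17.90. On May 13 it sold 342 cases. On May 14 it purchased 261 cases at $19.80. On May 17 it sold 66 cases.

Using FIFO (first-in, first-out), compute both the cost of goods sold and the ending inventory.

COGS = $13,981.60; ending inventory = $7,459.00

May 9, 381 sold [FIFO — oldest first]: 340 @ $16.20 + 41 @ $20.15 = $6,334.15
May 13, 342 sold [FIFO — oldest first]: 153 @ $20.15 + 145 @ $17.90 + 44 @ $17.90 = $6,466.05
May 17, 66 sold [FIFO — oldest first]: 66 @ $17.90 = $1,181.40
Total COGS = $6,334.15 + $6,466.05 + $1,181.40 = $13,981.60
Ending inventory: 128 @ $17.90 + 261 @ $19.80 = $7,459.00
Check: goods available $21,440.60 = COGS $13,981.60 + ending $7,459.00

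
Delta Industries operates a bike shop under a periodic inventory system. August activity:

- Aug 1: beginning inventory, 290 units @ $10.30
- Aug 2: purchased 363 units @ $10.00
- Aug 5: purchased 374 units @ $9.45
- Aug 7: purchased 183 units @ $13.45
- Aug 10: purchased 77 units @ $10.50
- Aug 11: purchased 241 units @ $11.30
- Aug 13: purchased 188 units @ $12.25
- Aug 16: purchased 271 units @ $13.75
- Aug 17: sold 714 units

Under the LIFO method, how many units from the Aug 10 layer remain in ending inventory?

63

Aug 17, 714 sold [LIFO — newest first]: 271 @ $13.75 + 188 @ $12.25 + 241 @ $11.30 + 14 @ $10.50 = $8,899.55
Ending inventory: 290 @ $10.30 + 363 @ $10.00 + 374 @ $9.45 + 183 @ $13.45 + 63 @ $10.50 = $13,274.15
Check: goods available $22,173.70 = COGS $8,899.55 + ending $13,274.15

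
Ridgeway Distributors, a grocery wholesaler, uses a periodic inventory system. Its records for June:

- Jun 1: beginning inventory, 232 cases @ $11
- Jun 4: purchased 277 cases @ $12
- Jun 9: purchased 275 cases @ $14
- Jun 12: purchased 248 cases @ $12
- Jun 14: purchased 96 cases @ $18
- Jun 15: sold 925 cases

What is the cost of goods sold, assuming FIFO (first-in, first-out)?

COGS = $11,418

Jun 15, 925 sold [FIFO — oldest first]: 232 @ $11 + 277 @ $12 + 275 @ $14 + 141 @ $12 = $11,418
Ending inventory: 107 @ $12 + 96 @ $18 = $3,012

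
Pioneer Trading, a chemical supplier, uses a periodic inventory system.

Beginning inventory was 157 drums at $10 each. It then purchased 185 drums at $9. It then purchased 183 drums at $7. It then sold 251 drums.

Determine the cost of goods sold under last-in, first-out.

Sale 1 (251) [LIFO — newest first]: 183 @ $7 + 68 @ $9 = $1,893
Ending inventory: 157 @ $10 + 117 @ $9 = $2,623
Check: goods available $4,516 = COGS $1,893 + ending $2,623

COGS = $1,893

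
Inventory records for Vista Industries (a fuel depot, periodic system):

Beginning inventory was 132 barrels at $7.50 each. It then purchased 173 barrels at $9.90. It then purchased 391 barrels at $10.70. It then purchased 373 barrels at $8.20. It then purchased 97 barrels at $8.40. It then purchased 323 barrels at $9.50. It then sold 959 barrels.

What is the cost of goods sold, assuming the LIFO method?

COGS = $8,718.10

Sale 1 (959) [LIFO — newest first]: 323 @ $9.50 + 97 @ $8.40 + 373 @ $8.20 + 166 @ $10.70 = $8,718.10
Ending inventory: 132 @ $7.50 + 173 @ $9.90 + 225 @ $10.70 = $5,110.20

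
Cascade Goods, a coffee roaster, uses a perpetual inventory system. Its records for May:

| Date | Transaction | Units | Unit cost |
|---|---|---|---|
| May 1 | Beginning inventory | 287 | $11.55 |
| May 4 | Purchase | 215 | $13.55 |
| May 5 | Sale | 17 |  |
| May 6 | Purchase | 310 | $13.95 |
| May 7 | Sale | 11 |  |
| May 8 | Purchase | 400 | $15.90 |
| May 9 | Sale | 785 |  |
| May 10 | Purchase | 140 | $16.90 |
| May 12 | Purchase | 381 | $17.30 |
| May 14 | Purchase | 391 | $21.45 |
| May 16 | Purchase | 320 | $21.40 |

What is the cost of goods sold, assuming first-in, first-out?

May 5, 17 sold [FIFO — oldest first]: 17 @ $11.55 = $196.35
May 7, 11 sold [FIFO — oldest first]: 11 @ $11.55 = $127.05
May 9, 785 sold [FIFO — oldest first]: 259 @ $11.55 + 215 @ $13.55 + 310 @ $13.95 + 1 @ $15.90 = $10,245.10
Total COGS = $196.35 + $127.05 + $10,245.10 = $10,568.50
Ending inventory: 399 @ $15.90 + 140 @ $16.90 + 381 @ $17.30 + 391 @ $21.45 + 320 @ $21.40 = $30,536.35
Check: goods available $41,104.85 = COGS $10,568.50 + ending $30,536.35

COGS = $10,568.50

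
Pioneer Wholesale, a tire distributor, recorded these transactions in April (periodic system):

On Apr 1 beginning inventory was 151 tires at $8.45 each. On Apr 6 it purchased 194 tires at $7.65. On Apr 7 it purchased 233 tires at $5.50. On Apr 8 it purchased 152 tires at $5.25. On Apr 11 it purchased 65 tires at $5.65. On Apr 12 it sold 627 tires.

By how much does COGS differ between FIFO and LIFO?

$498.00

FIFO COGS: 151 @ $8.45 + 194 @ $7.65 + 233 @ $5.50 + 49 @ $5.25 = $4,298.80
LIFO COGS: 65 @ $5.65 + 152 @ $5.25 + 233 @ $5.50 + 177 @ $7.65 = $3,800.80
Difference = |$4,298.80 − $3,800.80| = $498.00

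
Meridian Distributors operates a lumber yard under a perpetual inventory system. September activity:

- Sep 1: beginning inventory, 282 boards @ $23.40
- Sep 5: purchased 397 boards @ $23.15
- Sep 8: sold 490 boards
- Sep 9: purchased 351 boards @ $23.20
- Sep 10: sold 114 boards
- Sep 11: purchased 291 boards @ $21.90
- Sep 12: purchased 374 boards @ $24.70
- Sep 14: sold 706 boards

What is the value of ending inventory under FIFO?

Ending inventory = $9,478.70

Sep 8, 490 sold [FIFO — oldest first]: 282 @ $23.40 + 208 @ $23.15 = $11,414.00
Sep 10, 114 sold [FIFO — oldest first]: 114 @ $23.15 = $2,639.10
Sep 14, 706 sold [FIFO — oldest first]: 75 @ $23.15 + 351 @ $23.20 + 280 @ $21.90 = $16,011.45
Total COGS = $11,414.00 + $2,639.10 + $16,011.45 = $30,064.55
Ending inventory: 11 @ $21.90 + 374 @ $24.70 = $9,478.70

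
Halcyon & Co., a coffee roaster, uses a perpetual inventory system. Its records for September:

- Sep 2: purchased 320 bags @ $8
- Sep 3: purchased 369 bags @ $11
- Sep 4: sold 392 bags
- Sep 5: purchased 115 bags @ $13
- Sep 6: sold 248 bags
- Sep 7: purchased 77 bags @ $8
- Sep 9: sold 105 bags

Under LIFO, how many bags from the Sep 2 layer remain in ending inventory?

136

Sep 4, 392 sold [LIFO — newest first]: 369 @ $11 + 23 @ $8 = $4,243
Sep 6, 248 sold [LIFO — newest first]: 115 @ $13 + 133 @ $8 = $2,559
Sep 9, 105 sold [LIFO — newest first]: 77 @ $8 + 28 @ $8 = $840
Total COGS = $4,243 + $2,559 + $840 = $7,642
Ending inventory: 136 @ $8 = $1,088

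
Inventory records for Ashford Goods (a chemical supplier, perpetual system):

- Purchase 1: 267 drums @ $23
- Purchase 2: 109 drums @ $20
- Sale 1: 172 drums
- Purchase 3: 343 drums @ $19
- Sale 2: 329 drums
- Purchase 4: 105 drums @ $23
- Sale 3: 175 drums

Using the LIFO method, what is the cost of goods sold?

Sale 1 (172) [LIFO — newest first]: 109 @ $20 + 63 @ $23 = $3,629
Sale 2 (329) [LIFO — newest first]: 329 @ $19 = $6,251
Sale 3 (175) [LIFO — newest first]: 105 @ $23 + 14 @ $19 + 56 @ $23 = $3,969
Total COGS = $3,629 + $6,251 + $3,969 = $13,849
Ending inventory: 148 @ $23 = $3,404

COGS = $13,849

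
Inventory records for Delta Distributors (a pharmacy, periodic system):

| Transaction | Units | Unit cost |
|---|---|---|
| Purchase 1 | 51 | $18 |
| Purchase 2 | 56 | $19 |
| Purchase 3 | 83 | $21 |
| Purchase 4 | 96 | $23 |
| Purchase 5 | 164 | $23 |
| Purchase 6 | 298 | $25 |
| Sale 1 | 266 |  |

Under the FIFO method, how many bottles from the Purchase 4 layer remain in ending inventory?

20

Sale 1 (266) [FIFO — oldest first]: 51 @ $18 + 56 @ $19 + 83 @ $21 + 76 @ $23 = $5,473
Ending inventory: 20 @ $23 + 164 @ $23 + 298 @ $25 = $11,682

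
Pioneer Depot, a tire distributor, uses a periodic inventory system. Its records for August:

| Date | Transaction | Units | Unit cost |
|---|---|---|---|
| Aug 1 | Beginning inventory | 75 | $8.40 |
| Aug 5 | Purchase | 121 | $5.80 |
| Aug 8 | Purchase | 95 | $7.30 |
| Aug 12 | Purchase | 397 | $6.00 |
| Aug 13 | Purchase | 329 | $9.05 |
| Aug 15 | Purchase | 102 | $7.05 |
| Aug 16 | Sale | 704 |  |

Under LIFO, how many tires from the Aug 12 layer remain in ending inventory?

124

Aug 16, 704 sold [LIFO — newest first]: 102 @ $7.05 + 329 @ $9.05 + 273 @ $6.00 = $5,334.55
Ending inventory: 75 @ $8.40 + 121 @ $5.80 + 95 @ $7.30 + 124 @ $6.00 = $2,769.30
Check: goods available $8,103.85 = COGS $5,334.55 + ending $2,769.30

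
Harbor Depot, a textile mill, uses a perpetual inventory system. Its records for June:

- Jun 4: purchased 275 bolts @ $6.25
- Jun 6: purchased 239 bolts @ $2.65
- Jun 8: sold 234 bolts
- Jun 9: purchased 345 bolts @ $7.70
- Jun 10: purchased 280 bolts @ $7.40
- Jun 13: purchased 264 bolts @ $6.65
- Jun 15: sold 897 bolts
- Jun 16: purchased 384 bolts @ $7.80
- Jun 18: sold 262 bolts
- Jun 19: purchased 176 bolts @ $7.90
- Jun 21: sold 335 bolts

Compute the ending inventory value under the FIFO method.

Ending inventory = $1,850.60

Jun 8, 234 sold [FIFO — oldest first]: 234 @ $6.25 = $1,462.50
Jun 15, 897 sold [FIFO — oldest first]: 41 @ $6.25 + 239 @ $2.65 + 345 @ $7.70 + 272 @ $7.40 = $5,558.90
Jun 18, 262 sold [FIFO — oldest first]: 8 @ $7.40 + 254 @ $6.65 = $1,748.30
Jun 21, 335 sold [FIFO — oldest first]: 10 @ $6.65 + 325 @ $7.80 = $2,601.50
Total COGS = $1,462.50 + $5,558.90 + $1,748.30 + $2,601.50 = $11,371.20
Ending inventory: 59 @ $7.80 + 176 @ $7.90 = $1,850.60
Check: goods available $13,221.80 = COGS $11,371.20 + ending $1,850.60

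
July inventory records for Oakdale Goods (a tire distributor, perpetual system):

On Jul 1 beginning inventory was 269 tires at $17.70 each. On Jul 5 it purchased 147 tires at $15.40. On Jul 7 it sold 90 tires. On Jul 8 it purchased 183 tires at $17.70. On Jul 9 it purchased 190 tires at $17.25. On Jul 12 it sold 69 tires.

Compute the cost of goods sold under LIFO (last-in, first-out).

COGS = $2,576.25

Jul 7, 90 sold [LIFO — newest first]: 90 @ $15.40 = $1,386.00
Jul 12, 69 sold [LIFO — newest first]: 69 @ $17.25 = $1,190.25
Total COGS = $1,386.00 + $1,190.25 = $2,576.25
Ending inventory: 269 @ $17.70 + 57 @ $15.40 + 183 @ $17.70 + 121 @ $17.25 = $10,965.45
Check: goods available $13,541.70 = COGS $2,576.25 + ending $10,965.45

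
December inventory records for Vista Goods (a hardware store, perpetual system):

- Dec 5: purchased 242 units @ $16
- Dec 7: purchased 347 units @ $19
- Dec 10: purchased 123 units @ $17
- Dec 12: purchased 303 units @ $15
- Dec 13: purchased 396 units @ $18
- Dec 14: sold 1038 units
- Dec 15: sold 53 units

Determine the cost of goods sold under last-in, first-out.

Dec 14, 1038 sold [LIFO — newest first]: 396 @ $18 + 303 @ $15 + 123 @ $17 + 216 @ $19 = $17,868
Dec 15, 53 sold [LIFO — newest first]: 53 @ $19 = $1,007
Total COGS = $17,868 + $1,007 = $18,875
Ending inventory: 242 @ $16 + 78 @ $19 = $5,354
Check: goods available $24,229 = COGS $18,875 + ending $5,354

COGS = $18,875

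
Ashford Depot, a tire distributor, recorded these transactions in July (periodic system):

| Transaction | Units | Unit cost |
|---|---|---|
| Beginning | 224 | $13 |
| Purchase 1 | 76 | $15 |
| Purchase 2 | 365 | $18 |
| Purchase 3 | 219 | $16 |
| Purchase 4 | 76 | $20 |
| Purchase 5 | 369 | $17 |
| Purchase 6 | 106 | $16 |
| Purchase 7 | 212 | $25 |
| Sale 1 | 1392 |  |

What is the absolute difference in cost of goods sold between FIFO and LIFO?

FIFO COGS: 224 @ $13 + 76 @ $15 + 365 @ $18 + 219 @ $16 + 76 @ $20 + 369 @ $17 + 63 @ $16 = $22,927
LIFO COGS: 212 @ $25 + 106 @ $16 + 369 @ $17 + 76 @ $20 + 219 @ $16 + 365 @ $18 + 45 @ $15 = $25,538
Difference = |$22,927 − $25,538| = $2,611

$2,611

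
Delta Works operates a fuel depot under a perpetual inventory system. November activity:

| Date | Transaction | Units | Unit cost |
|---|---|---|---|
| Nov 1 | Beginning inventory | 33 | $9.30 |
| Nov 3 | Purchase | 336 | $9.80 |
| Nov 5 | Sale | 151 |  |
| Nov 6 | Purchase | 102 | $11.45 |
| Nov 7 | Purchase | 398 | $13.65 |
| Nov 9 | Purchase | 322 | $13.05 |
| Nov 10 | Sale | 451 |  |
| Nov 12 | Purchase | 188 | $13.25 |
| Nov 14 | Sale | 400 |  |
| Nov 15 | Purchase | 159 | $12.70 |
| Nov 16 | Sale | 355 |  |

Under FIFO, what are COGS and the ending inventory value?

Nov 5, 151 sold [FIFO — oldest first]: 33 @ $9.30 + 118 @ $9.80 = $1,463.30
Nov 10, 451 sold [FIFO — oldest first]: 218 @ $9.80 + 102 @ $11.45 + 131 @ $13.65 = $5,092.45
Nov 14, 400 sold [FIFO — oldest first]: 267 @ $13.65 + 133 @ $13.05 = $5,380.20
Nov 16, 355 sold [FIFO — oldest first]: 189 @ $13.05 + 166 @ $13.25 = $4,665.95
Total COGS = $1,463.30 + $5,092.45 + $5,380.20 + $4,665.95 = $16,601.90
Ending inventory: 22 @ $13.25 + 159 @ $12.70 = $2,310.80

COGS = $16,601.90; ending inventory = $2,310.80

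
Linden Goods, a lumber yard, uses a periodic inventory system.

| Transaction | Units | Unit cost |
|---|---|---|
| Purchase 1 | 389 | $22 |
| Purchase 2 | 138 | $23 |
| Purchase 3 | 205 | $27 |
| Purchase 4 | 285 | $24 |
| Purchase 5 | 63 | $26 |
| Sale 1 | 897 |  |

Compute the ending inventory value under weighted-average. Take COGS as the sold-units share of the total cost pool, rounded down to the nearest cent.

Ending inventory = $4,362.35

Sale 1, sell 897: 897/1080 × $25,745.00 → $21,382.65
Ending inventory (cost pool remaining) = $4,362.35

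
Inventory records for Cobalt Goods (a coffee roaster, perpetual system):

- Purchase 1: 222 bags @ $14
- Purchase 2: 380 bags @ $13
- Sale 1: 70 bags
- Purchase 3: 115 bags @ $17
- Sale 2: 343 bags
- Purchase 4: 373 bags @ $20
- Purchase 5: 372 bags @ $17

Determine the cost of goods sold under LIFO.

COGS = $5,829

Sale 1 (70) [LIFO — newest first]: 70 @ $13 = $910
Sale 2 (343) [LIFO — newest first]: 115 @ $17 + 228 @ $13 = $4,919
Total COGS = $910 + $4,919 = $5,829
Ending inventory: 222 @ $14 + 82 @ $13 + 373 @ $20 + 372 @ $17 = $17,958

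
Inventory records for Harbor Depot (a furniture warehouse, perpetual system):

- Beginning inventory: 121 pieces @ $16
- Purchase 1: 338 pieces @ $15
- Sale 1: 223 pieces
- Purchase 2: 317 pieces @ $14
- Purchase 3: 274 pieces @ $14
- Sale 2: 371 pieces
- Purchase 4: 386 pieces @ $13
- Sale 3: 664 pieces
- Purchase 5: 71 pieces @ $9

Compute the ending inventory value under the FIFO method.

Ending inventory = $2,953

Sale 1 (223) [FIFO — oldest first]: 121 @ $16 + 102 @ $15 = $3,466
Sale 2 (371) [FIFO — oldest first]: 236 @ $15 + 135 @ $14 = $5,430
Sale 3 (664) [FIFO — oldest first]: 182 @ $14 + 274 @ $14 + 208 @ $13 = $9,088
Total COGS = $3,466 + $5,430 + $9,088 = $17,984
Ending inventory: 178 @ $13 + 71 @ $9 = $2,953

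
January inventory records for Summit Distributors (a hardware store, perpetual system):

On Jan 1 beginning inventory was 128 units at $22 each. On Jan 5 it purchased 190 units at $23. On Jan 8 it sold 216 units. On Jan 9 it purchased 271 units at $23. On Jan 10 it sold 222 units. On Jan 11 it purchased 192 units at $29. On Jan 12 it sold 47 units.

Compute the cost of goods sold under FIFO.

COGS = $11,027

Jan 8, 216 sold [FIFO — oldest first]: 128 @ $22 + 88 @ $23 = $4,840
Jan 10, 222 sold [FIFO — oldest first]: 102 @ $23 + 120 @ $23 = $5,106
Jan 12, 47 sold [FIFO — oldest first]: 47 @ $23 = $1,081
Total COGS = $4,840 + $5,106 + $1,081 = $11,027
Ending inventory: 104 @ $23 + 192 @ $29 = $7,960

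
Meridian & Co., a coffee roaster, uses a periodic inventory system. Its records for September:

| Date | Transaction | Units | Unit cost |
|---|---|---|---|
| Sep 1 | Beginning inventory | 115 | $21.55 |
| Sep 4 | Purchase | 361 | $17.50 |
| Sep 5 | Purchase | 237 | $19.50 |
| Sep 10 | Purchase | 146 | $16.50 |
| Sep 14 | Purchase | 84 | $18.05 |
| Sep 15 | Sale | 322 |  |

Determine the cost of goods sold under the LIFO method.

COGS = $5,719.20

Sep 15, 322 sold [LIFO — newest first]: 84 @ $18.05 + 146 @ $16.50 + 92 @ $19.50 = $5,719.20
Ending inventory: 115 @ $21.55 + 361 @ $17.50 + 145 @ $19.50 = $11,623.25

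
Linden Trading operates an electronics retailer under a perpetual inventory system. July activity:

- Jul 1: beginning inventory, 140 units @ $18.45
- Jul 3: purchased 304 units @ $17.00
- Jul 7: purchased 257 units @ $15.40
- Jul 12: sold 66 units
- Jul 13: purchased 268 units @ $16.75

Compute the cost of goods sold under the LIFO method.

COGS = $1,016.40

Jul 12, 66 sold [LIFO — newest first]: 66 @ $15.40 = $1,016.40
Ending inventory: 140 @ $18.45 + 304 @ $17.00 + 191 @ $15.40 + 268 @ $16.75 = $15,181.40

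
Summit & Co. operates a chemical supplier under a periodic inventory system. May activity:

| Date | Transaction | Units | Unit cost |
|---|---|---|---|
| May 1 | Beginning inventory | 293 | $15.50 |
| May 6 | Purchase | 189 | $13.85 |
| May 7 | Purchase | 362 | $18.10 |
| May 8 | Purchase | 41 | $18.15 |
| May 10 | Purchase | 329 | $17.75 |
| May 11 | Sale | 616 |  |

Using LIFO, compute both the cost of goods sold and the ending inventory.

May 11, 616 sold [LIFO — newest first]: 329 @ $17.75 + 41 @ $18.15 + 246 @ $18.10 = $11,036.50
Ending inventory: 293 @ $15.50 + 189 @ $13.85 + 116 @ $18.10 = $9,258.75

COGS = $11,036.50; ending inventory = $9,258.75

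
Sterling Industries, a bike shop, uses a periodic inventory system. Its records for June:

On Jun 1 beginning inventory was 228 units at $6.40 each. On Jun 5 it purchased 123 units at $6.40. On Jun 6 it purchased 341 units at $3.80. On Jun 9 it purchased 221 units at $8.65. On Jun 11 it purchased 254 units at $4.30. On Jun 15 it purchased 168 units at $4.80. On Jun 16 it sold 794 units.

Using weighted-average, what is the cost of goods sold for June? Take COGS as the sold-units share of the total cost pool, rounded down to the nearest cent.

COGS = $4,372.91

Jun 16, sell 794: 794/1335 × $7,352.45 → $4,372.91
Ending inventory (cost pool remaining) = $2,979.54
Check: goods available $7,352.45 = COGS $4,372.91 + ending $2,979.54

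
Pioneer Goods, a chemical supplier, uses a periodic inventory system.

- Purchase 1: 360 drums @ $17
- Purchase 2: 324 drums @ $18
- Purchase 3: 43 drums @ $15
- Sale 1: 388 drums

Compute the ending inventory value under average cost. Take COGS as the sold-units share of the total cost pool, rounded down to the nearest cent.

Sale 1, sell 388: 388/727 × $12,597.00 → $6,723.02
Ending inventory (cost pool remaining) = $5,873.98

Ending inventory = $5,873.98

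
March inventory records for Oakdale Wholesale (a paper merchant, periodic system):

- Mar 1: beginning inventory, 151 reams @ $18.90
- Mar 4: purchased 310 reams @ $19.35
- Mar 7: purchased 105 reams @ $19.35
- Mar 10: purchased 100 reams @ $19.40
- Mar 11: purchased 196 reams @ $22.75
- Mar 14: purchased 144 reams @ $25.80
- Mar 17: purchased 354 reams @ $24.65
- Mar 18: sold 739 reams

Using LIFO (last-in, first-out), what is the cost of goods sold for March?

Mar 18, 739 sold [LIFO — newest first]: 354 @ $24.65 + 144 @ $25.80 + 196 @ $22.75 + 45 @ $19.40 = $17,773.30
Ending inventory: 151 @ $18.90 + 310 @ $19.35 + 105 @ $19.35 + 55 @ $19.40 = $11,951.15
Check: goods available $29,724.45 = COGS $17,773.30 + ending $11,951.15

COGS = $17,773.30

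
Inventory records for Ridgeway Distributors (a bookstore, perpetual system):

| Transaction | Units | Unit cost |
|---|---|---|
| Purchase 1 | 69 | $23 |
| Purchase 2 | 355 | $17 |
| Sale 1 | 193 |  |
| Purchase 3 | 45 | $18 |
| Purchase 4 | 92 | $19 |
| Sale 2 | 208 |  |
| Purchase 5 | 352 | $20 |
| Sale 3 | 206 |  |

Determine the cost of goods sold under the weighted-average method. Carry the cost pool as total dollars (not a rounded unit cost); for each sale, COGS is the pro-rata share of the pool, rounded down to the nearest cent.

COGS = $11,268.75

After Purchase 1: 69 on hand, pool $1,587.00 (≈ $23.0000 each)
After Purchase 2: 424 on hand, pool $7,622.00 (≈ $17.9764 each)
Sale 1, sell 193: 193/424 × $7,622.00 → $3,469.44
After Purchase 3: 276 on hand, pool $4,962.56 (≈ $17.9803 each)
After Purchase 4: 368 on hand, pool $6,710.56 (≈ $18.2352 each)
Sale 2, sell 208: 208/368 × $6,710.56 → $3,792.92
After Purchase 5: 512 on hand, pool $9,957.64 (≈ $19.4485 each)
Sale 3, sell 206: 206/512 × $9,957.64 → $4,006.39
Total COGS = $3,469.44 + $3,792.92 + $4,006.39 = $11,268.75
Ending inventory (cost pool remaining) = $5,951.25
Check: goods available $17,220.00 = COGS $11,268.75 + ending $5,951.25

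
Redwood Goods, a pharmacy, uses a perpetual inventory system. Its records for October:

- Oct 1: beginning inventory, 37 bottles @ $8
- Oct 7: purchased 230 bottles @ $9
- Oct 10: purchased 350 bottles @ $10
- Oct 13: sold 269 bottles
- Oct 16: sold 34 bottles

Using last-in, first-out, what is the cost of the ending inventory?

Ending inventory = $2,836

Oct 13, 269 sold [LIFO — newest first]: 269 @ $10 = $2,690
Oct 16, 34 sold [LIFO — newest first]: 34 @ $10 = $340
Total COGS = $2,690 + $340 = $3,030
Ending inventory: 37 @ $8 + 230 @ $9 + 47 @ $10 = $2,836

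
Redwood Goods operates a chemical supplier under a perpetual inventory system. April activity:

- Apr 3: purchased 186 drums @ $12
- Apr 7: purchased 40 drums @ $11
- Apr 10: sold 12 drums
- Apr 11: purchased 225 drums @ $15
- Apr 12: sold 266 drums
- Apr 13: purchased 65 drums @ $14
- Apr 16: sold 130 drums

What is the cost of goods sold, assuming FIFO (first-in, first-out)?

COGS = $5,402

Apr 10, 12 sold [FIFO — oldest first]: 12 @ $12 = $144
Apr 12, 266 sold [FIFO — oldest first]: 174 @ $12 + 40 @ $11 + 52 @ $15 = $3,308
Apr 16, 130 sold [FIFO — oldest first]: 130 @ $15 = $1,950
Total COGS = $144 + $3,308 + $1,950 = $5,402
Ending inventory: 43 @ $15 + 65 @ $14 = $1,555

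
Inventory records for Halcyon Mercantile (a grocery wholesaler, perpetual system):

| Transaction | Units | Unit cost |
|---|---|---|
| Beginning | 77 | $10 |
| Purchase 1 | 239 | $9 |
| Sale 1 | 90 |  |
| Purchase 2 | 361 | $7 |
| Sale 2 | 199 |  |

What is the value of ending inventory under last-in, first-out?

Sale 1 (90) [LIFO — newest first]: 90 @ $9 = $810
Sale 2 (199) [LIFO — newest first]: 199 @ $7 = $1,393
Total COGS = $810 + $1,393 = $2,203
Ending inventory: 77 @ $10 + 149 @ $9 + 162 @ $7 = $3,245
Check: goods available $5,448 = COGS $2,203 + ending $3,245

Ending inventory = $3,245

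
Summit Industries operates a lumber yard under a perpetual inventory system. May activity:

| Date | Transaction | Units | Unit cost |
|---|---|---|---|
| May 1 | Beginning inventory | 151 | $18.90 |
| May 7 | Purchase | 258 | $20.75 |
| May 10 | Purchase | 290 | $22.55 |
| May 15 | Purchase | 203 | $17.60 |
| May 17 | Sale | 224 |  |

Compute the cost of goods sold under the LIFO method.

COGS = $4,046.35

May 17, 224 sold [LIFO — newest first]: 203 @ $17.60 + 21 @ $22.55 = $4,046.35
Ending inventory: 151 @ $18.90 + 258 @ $20.75 + 269 @ $22.55 = $14,273.35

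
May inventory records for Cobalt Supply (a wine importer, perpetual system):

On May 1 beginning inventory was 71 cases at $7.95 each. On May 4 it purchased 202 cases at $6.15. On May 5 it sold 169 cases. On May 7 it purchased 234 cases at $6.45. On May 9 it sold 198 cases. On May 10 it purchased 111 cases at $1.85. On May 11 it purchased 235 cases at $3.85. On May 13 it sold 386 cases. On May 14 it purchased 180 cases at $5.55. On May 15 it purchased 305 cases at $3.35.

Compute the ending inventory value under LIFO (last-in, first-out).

Ending inventory = $2,763.55

May 5, 169 sold [LIFO — newest first]: 169 @ $6.15 = $1,039.35
May 9, 198 sold [LIFO — newest first]: 198 @ $6.45 = $1,277.10
May 13, 386 sold [LIFO — newest first]: 235 @ $3.85 + 111 @ $1.85 + 36 @ $6.45 + 4 @ $6.15 = $1,366.90
Total COGS = $1,039.35 + $1,277.10 + $1,366.90 = $3,683.35
Ending inventory: 71 @ $7.95 + 29 @ $6.15 + 180 @ $5.55 + 305 @ $3.35 = $2,763.55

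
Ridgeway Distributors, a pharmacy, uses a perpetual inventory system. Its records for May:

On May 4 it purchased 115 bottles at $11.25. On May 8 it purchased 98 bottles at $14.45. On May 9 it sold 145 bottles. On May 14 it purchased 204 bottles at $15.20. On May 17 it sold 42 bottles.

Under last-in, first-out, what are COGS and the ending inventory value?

May 9, 145 sold [LIFO — newest first]: 98 @ $14.45 + 47 @ $11.25 = $1,944.85
May 17, 42 sold [LIFO — newest first]: 42 @ $15.20 = $638.40
Total COGS = $1,944.85 + $638.40 = $2,583.25
Ending inventory: 68 @ $11.25 + 162 @ $15.20 = $3,227.40

COGS = $2,583.25; ending inventory = $3,227.40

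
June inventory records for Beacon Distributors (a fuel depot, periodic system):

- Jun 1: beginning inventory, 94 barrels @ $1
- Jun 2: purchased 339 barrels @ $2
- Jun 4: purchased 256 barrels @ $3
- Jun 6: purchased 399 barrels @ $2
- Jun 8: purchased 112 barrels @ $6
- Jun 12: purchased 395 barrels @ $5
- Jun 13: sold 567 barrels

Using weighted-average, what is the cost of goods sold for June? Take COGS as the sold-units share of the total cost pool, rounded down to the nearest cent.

Jun 13, sell 567: 567/1595 × $4,985.00 → $1,772.09
Ending inventory (cost pool remaining) = $3,212.91
Check: goods available $4,985.00 = COGS $1,772.09 + ending $3,212.91

COGS = $1,772.09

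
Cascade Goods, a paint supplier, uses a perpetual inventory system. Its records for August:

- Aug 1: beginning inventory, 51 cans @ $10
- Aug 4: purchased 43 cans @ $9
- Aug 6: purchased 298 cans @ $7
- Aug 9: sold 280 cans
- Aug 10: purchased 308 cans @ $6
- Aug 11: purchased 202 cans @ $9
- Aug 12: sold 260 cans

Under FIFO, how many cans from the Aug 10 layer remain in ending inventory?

Aug 9, 280 sold [FIFO — oldest first]: 51 @ $10 + 43 @ $9 + 186 @ $7 = $2,199
Aug 12, 260 sold [FIFO — oldest first]: 112 @ $7 + 148 @ $6 = $1,672
Total COGS = $2,199 + $1,672 = $3,871
Ending inventory: 160 @ $6 + 202 @ $9 = $2,778

160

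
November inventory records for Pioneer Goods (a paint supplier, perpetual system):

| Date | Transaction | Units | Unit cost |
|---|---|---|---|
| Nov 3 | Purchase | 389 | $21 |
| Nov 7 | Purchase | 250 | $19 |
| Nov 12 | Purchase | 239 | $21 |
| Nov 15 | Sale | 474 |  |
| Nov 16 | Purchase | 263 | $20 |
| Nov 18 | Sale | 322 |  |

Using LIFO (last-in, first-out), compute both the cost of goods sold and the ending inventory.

Nov 15, 474 sold [LIFO — newest first]: 239 @ $21 + 235 @ $19 = $9,484
Nov 18, 322 sold [LIFO — newest first]: 263 @ $20 + 15 @ $19 + 44 @ $21 = $6,469
Total COGS = $9,484 + $6,469 = $15,953
Ending inventory: 345 @ $21 = $7,245

COGS = $15,953; ending inventory = $7,245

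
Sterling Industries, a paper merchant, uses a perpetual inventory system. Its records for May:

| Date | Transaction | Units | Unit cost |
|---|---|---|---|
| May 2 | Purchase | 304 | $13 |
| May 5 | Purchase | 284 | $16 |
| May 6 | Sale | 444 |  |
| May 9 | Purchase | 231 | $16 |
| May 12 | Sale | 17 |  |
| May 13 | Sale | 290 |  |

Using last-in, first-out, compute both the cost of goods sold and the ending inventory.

COGS = $11,308; ending inventory = $884

May 6, 444 sold [LIFO — newest first]: 284 @ $16 + 160 @ $13 = $6,624
May 12, 17 sold [LIFO — newest first]: 17 @ $16 = $272
May 13, 290 sold [LIFO — newest first]: 214 @ $16 + 76 @ $13 = $4,412
Total COGS = $6,624 + $272 + $4,412 = $11,308
Ending inventory: 68 @ $13 = $884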